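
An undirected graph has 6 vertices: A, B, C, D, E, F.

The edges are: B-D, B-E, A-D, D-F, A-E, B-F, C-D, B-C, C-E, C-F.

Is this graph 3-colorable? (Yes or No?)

No

B, C, D, F are pairwise adjacent (a clique of size 4), so at least 4 colors are needed.
So 3 colors are not enough.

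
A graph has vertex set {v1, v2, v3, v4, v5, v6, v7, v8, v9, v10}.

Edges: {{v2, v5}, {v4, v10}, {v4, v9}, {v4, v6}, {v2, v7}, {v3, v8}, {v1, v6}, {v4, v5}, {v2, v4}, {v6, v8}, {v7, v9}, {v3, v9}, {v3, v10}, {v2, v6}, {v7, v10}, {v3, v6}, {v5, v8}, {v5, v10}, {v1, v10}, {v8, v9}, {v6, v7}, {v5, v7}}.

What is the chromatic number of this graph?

3

v3, v6, v8 are pairwise adjacent, so at least 3 colors are needed.
A valid assignment using 3 colors: v1=green, v2=blue, v3=green, v4=green, v5=red, v6=red, v7=green, v8=blue, v9=red, v10=blue. Every edge joins two different colors.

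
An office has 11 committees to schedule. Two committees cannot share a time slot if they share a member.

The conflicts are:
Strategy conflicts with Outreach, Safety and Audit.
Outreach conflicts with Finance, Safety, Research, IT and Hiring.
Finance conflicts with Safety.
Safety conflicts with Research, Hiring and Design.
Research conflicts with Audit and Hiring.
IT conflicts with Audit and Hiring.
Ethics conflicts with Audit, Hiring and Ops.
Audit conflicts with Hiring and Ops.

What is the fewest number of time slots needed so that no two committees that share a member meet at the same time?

4

Outreach, Safety, Research, Hiring all conflict with each other, so at least 4 time slots are needed.
4 time slots suffice: time slot 1 → {Safety, Audit}; time slot 2 → {Strategy, Finance, Hiring, Design, Ops}; time slot 3 → {Outreach, Ethics}; time slot 4 → {Research, IT}. Each listed conflict is separated.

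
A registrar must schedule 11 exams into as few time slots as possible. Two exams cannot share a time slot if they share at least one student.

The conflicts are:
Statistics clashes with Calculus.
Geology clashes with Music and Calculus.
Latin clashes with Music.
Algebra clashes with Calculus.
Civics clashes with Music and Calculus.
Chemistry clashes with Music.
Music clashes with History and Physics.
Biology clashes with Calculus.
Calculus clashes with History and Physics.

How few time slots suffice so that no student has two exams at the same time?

Music and History conflict, so at least 2 time slots are needed.
Using 2 time slots: Statistics=2, Geology=2, Latin=2, Algebra=2, Civics=2, Chemistry=2, Music=1, Biology=2, Calculus=1, History=2, Physics=2. Every pair that conflicts lands in different time slots.

2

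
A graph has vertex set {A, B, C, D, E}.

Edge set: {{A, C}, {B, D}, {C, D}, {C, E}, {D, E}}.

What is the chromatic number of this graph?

3

C, D, E are mutually adjacent, so at least 3 colors are needed.
One proper 3-coloring: A=1, B=2, C=2, D=1, E=3. Every edge joins two different colors.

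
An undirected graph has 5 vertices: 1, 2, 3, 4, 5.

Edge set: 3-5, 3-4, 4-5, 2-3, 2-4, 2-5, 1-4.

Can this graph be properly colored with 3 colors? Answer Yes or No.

No

2, 3, 4, 5 are pairwise adjacent (a clique of size 4), so at least 4 colors are needed.
So 3 colors are not enough.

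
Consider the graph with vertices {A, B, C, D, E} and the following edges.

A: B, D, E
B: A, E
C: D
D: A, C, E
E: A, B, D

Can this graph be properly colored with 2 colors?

A, B, E are mutually adjacent, so at least 3 colors are needed.
So 2 colors are not enough.

No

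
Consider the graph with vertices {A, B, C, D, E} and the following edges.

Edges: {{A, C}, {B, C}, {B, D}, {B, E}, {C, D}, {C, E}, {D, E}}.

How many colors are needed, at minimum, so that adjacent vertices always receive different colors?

4

B, C, D, E form a clique, so at least 4 colors are needed.
A valid assignment using 4 colors: A=blue, B=yellow, C=red, D=green, E=blue. Every edge joins two different colors.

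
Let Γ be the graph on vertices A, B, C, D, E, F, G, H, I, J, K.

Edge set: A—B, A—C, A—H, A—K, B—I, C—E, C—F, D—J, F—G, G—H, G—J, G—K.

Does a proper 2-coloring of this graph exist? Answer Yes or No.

The cycle H-A-C-F-G-H has odd length 5, so it cannot be 2-colored; at least 3 colors are needed.
So 2 colors are not enough.

No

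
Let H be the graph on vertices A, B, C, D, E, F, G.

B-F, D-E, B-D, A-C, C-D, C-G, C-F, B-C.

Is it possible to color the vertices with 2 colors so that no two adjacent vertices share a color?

No

B, C, D are pairwise adjacent, so at least 3 colors are needed.
So 2 colors are not enough.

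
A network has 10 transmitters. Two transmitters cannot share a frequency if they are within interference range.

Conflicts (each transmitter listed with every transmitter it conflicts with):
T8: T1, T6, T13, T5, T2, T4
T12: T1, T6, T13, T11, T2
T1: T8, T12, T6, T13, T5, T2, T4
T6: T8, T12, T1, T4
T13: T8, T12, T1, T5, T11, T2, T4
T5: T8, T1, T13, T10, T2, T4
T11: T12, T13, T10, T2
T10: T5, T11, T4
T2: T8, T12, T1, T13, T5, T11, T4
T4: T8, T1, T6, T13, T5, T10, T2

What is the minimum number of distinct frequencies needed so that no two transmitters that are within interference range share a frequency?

T8, T1, T13, T5, T2, T4 pairwise conflict, so at least 6 frequencies are needed.
6 frequencies suffice: T8=5, T12=1, T1=4, T6=2, T13=3, T5=6, T11=4, T10=2, T2=2, T4=1. Every pair that conflicts lands in different frequencies.

6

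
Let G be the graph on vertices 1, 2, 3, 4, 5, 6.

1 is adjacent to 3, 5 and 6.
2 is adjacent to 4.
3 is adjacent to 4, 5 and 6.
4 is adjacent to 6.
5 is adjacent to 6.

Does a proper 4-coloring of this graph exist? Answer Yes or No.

Yes

The chromatic number is 4. 1, 3, 5, 6 form a clique, so at least 4 colors are needed.
A valid assignment using 4 colors: 1=green, 2=red, 3=blue, 4=green, 5=yellow, 6=red.
That is already a proper 4-coloring.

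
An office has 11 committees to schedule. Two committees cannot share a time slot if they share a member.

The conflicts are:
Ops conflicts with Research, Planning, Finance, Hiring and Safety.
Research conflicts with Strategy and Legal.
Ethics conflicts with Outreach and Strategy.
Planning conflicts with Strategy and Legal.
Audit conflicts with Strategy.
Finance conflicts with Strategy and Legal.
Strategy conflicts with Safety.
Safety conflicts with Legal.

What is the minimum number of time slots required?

2

Ops and Safety conflict, so at least 2 time slots are needed.
2 time slots suffice: time slot 1 → {Ops, Outreach, Strategy, Legal}; time slot 2 → {Research, Ethics, Planning, Audit, Finance, Hiring, Safety}. No two conflicting committees share a time slot.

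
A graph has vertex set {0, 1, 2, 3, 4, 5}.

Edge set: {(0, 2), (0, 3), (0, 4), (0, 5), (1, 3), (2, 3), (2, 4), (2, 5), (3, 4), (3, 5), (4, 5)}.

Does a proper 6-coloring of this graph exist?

The chromatic number is 5. 0, 2, 3, 4, 5 form a clique, so at least 5 colors are needed.
5 colors suffice: color red → {3}; color blue → {1, 5}; color green → {4}; color yellow → {2}; color purple → {0}.
Since 6 ≥ 5, a proper 6-coloring certainly exists.

Yes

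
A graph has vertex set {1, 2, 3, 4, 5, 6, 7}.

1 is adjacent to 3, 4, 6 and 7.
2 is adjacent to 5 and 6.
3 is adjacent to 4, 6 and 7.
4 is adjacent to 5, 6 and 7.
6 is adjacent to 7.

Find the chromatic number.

1, 3, 4, 6, 7 form a clique, so at least 5 colors are needed.
5 colors suffice: color red → {5, 6}; color blue → {2, 4}; color green → {3}; color yellow → {1}; color purple → {7}. Each edge has distinct colors on its endpoints.

5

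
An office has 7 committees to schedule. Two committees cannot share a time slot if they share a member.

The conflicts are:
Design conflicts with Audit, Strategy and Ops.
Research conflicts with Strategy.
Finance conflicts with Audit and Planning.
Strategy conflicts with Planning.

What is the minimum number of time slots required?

The cycle Audit-Design-Strategy-Planning-Finance-Audit has odd length 5, so it cannot be 2-colored; at least 3 time slots are needed.
A valid assignment using 3 time slots: Design=2, Research=2, Finance=2, Audit=1, Strategy=1, Planning=3, Ops=1. Every pair that conflicts lands in different time slots.

3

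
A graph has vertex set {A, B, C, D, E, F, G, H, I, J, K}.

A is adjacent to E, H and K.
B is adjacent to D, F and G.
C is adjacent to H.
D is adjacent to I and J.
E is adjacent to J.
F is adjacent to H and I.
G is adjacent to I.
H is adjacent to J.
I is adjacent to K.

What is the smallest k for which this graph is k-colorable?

The cycle K-A-H-F-I-K has odd length 5, so it cannot be 2-colored; at least 3 colors are needed.
3 colors suffice: A=2, B=1, C=2, D=3, E=1, F=2, G=2, H=1, I=1, J=2, K=3. Each edge has distinct colors on its endpoints.

3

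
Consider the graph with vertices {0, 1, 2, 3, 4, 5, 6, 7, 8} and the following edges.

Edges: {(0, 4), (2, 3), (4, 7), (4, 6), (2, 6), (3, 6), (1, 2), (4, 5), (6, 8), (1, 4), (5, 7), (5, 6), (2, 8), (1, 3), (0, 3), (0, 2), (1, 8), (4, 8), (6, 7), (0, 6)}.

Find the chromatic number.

4

0, 2, 3, 6 are pairwise adjacent (a clique of size 4), so at least 4 colors are needed.
4 colors suffice: 0=yellow, 1=red, 2=blue, 3=green, 4=blue, 5=green, 6=red, 7=yellow, 8=green. Every edge joins two different colors.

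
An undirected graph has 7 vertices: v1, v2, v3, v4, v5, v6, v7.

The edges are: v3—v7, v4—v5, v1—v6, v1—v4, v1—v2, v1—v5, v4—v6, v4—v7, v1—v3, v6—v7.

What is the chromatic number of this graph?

v1, v4, v5 are pairwise adjacent, so at least 3 colors are needed.
3 colors suffice: color 1 → {v1, v7}; color 2 → {v2, v3, v4}; color 3 → {v5, v6}. No two adjacent vertices share a color.

3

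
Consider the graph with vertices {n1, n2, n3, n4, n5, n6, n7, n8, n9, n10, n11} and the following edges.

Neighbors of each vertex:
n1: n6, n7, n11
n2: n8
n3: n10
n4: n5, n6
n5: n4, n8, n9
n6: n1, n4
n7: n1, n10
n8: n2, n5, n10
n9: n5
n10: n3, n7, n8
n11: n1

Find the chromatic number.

3

The cycle n6-n4-n5-n8-n10-n7-n1-n6 has odd length 7, so it cannot be 2-colored; at least 3 colors are needed.
3 colors suffice: n1=1, n2=2, n3=1, n4=1, n5=2, n6=2, n7=3, n8=1, n9=1, n10=2, n11=2. No two adjacent vertices share a color.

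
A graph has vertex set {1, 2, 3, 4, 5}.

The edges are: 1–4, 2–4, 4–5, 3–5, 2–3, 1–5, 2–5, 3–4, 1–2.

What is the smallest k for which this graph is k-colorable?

1, 2, 4, 5 form a clique, so at least 4 colors are needed.
4 colors suffice: 1=d, 2=a, 3=d, 4=c, 5=b. Every edge joins two different colors.

4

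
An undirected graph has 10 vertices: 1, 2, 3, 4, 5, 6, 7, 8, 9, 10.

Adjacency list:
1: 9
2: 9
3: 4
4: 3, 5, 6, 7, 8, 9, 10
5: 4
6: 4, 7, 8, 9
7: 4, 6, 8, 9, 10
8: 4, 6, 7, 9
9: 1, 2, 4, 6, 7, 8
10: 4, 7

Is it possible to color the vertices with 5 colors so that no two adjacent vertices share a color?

The chromatic number is 5. 4, 6, 7, 8, 9 are pairwise adjacent (a clique of size 5), so at least 5 colors are needed.
5 colors suffice: color red → {1, 2, 4}; color blue → {3, 5, 9, 10}; color green → {7}; color yellow → {6}; color purple → {8}.
That is already a proper 5-coloring.

Yes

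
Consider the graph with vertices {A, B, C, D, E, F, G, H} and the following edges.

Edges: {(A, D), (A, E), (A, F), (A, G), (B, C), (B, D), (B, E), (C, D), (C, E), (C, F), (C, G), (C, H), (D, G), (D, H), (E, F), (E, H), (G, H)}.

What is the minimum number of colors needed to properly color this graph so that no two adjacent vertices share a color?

4

C, D, G, H are mutually adjacent (a clique of size 4), so at least 4 colors are needed.
4 colors suffice: color 1 → {A, C}; color 2 → {D, E}; color 3 → {B, F, G}; color 4 → {H}. Each edge has distinct colors on its endpoints.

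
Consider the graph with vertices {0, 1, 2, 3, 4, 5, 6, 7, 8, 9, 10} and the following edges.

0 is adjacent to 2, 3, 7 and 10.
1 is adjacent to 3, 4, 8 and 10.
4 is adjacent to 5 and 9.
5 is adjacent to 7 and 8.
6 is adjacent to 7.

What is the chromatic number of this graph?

2

1 and 8 are adjacent, so at least 2 colors are needed.
One proper 2-coloring: 0=red, 1=red, 2=blue, 3=blue, 4=blue, 5=red, 6=red, 7=blue, 8=blue, 9=red, 10=blue. Each edge has distinct colors on its endpoints.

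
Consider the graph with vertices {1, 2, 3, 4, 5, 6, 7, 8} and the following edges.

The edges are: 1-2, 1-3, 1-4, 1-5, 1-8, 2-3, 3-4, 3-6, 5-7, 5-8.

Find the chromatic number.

3

1, 5, 8 are pairwise adjacent, so at least 3 colors are needed.
3 colors suffice: color red → {1, 6, 7}; color blue → {3, 5}; color green → {2, 4, 8}. Each edge has distinct colors on its endpoints.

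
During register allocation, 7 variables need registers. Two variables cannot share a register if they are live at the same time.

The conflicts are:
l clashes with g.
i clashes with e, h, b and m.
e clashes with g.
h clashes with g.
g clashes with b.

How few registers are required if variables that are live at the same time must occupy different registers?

2

i and m conflict, so at least 2 registers are needed.
2 registers suffice: register 1 → {i, g}; register 2 → {l, e, h, b, m}. Each listed conflict is separated.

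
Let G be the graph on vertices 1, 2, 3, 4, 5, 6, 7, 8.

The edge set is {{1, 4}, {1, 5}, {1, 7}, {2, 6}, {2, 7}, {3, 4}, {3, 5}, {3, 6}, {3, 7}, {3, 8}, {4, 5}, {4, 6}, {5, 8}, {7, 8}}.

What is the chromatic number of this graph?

3, 4, 5 are pairwise adjacent, so at least 3 colors are needed.
3 colors suffice: color red → {1, 2, 3}; color blue → {5, 6, 7}; color green → {4, 8}. No two adjacent vertices share a color.

3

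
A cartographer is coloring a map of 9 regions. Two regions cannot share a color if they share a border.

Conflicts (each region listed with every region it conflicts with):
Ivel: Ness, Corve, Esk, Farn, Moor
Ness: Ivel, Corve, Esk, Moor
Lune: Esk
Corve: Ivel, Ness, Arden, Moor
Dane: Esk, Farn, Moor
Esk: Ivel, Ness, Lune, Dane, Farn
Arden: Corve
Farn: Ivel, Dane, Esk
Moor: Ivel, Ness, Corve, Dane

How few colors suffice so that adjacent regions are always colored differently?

4

Ivel, Ness, Corve, Moor all conflict with each other, so at least 4 colors are needed.
A valid assignment using 4 colors: Ivel=2, Ness=4, Lune=2, Corve=1, Dane=2, Esk=1, Arden=2, Farn=3, Moor=3. Each listed conflict is separated.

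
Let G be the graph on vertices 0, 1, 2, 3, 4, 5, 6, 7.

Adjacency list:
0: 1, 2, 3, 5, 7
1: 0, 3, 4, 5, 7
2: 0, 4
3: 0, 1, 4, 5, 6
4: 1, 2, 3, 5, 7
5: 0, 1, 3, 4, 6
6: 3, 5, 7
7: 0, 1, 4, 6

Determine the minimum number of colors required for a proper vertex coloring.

0, 1, 3, 5 are mutually adjacent (a clique of size 4), so at least 4 colors are needed.
A valid assignment using 4 colors: 0=red, 1=yellow, 2=blue, 3=blue, 4=red, 5=green, 6=red, 7=blue. No two adjacent vertices share a color.

4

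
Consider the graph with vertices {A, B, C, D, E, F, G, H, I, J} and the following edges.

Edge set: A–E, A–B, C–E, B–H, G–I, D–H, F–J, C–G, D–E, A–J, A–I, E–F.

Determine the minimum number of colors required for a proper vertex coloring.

3

The cycle G-I-A-E-C-G has odd length 5, so it cannot be 2-colored; at least 3 colors are needed.
3 colors suffice: A=2, B=3, C=2, D=2, E=1, F=2, G=3, H=1, I=1, J=1. Every edge joins two different colors.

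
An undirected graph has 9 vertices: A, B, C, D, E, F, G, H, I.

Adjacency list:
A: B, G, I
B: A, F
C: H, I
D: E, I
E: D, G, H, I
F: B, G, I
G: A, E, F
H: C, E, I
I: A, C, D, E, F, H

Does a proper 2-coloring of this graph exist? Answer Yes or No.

C, H, I are pairwise adjacent, so at least 3 colors are needed.
So 2 colors are not enough.

No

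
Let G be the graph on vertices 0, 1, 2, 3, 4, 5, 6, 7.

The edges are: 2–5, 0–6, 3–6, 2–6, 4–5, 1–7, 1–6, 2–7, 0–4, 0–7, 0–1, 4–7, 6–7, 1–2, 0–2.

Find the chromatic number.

0, 1, 2, 6, 7 form a clique, so at least 5 colors are needed.
5 colors suffice: 0=d, 1=e, 2=b, 3=a, 4=b, 5=a, 6=c, 7=a. Every edge joins two different colors.

5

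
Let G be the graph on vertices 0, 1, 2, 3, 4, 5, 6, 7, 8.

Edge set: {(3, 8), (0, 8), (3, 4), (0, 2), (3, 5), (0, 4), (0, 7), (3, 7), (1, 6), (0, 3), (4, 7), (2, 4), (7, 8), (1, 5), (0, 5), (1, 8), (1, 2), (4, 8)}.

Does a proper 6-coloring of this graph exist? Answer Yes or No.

The chromatic number is 5. 0, 3, 4, 7, 8 form a clique, so at least 5 colors are needed.
5 colors suffice: color red → {0, 1}; color blue → {2, 3, 6}; color green → {5, 8}; color yellow → {4}; color purple → {7}.
Since 6 ≥ 5, a proper 6-coloring certainly exists.

Yes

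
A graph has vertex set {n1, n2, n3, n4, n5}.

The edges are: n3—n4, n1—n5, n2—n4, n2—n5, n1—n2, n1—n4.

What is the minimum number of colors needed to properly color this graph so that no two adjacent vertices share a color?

n1, n2, n4 are pairwise adjacent, so at least 3 colors are needed.
A valid assignment using 3 colors: n1=1, n2=3, n3=1, n4=2, n5=2. No two adjacent vertices share a color.

3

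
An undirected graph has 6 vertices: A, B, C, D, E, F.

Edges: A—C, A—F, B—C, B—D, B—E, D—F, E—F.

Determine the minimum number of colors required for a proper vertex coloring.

The cycle A-F-D-B-C-A has odd length 5, so it cannot be 2-colored; at least 3 colors are needed.
A valid assignment using 3 colors: A=2, B=1, C=3, D=2, E=2, F=1. Each edge has distinct colors on its endpoints.

3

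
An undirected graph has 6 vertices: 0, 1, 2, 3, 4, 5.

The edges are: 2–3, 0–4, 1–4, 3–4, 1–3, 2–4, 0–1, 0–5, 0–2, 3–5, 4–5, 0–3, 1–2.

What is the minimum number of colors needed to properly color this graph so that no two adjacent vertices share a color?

0, 1, 2, 3, 4 are pairwise adjacent (a clique of size 5), so at least 5 colors are needed.
A valid assignment using 5 colors: 0=a, 1=e, 2=d, 3=b, 4=c, 5=d. No two adjacent vertices share a color.

5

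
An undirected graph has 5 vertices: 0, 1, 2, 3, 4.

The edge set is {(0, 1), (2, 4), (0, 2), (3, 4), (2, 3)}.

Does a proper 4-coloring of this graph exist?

The chromatic number is 3. 2, 3, 4 are mutually adjacent, so at least 3 colors are needed.
3 colors suffice: color a → {1, 2}; color b → {0, 4}; color c → {3}.
Since 4 ≥ 3, a proper 4-coloring certainly exists.

Yes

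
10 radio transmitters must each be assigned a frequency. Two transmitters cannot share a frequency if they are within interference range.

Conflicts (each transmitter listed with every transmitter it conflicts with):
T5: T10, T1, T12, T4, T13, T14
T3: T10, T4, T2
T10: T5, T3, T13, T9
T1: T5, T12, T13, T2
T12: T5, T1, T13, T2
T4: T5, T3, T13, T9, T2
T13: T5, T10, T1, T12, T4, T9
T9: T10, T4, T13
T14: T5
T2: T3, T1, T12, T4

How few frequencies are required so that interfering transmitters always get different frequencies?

4

T5, T1, T12, T13 all conflict with each other, so at least 4 frequencies are needed.
4 frequencies suffice: frequency 1 → {T5, T9, T2}; frequency 2 → {T3, T13, T14}; frequency 3 → {T10, T12, T4}; frequency 4 → {T1}. Each listed conflict is separated.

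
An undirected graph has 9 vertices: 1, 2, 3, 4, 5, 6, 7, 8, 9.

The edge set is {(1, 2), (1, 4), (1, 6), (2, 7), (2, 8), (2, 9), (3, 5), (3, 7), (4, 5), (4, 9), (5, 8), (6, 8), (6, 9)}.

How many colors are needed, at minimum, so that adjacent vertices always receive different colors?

3

The cycle 8-6-9-4-5-8 has odd length 5, so it cannot be 2-colored; at least 3 colors are needed.
A valid assignment using 3 colors: 1=b, 2=a, 3=a, 4=a, 5=c, 6=a, 7=b, 8=b, 9=b. No two adjacent vertices share a color.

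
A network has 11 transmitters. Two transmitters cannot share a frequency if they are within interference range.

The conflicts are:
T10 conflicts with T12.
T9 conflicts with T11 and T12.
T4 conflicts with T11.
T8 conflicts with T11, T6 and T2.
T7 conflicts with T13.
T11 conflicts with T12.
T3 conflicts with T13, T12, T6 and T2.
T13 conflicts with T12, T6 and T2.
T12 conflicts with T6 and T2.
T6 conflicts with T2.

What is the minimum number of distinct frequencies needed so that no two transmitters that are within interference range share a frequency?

T3, T13, T12, T6, T2 pairwise conflict, so at least 5 frequencies are needed.
5 frequencies suffice: frequency 1 → {T4, T8, T7, T12}; frequency 2 → {T10, T11, T2}; frequency 3 → {T9, T6}; frequency 4 → {T13}; frequency 5 → {T3}. Each listed conflict is separated.

5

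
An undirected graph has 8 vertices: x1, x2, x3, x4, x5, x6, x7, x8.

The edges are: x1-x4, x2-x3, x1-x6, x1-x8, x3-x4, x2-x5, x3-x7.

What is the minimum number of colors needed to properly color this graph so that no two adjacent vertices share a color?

2

x1 and x8 are adjacent, so at least 2 colors are needed.
2 colors suffice: color 1 → {x1, x3, x5}; color 2 → {x2, x4, x6, x7, x8}. Each edge has distinct colors on its endpoints.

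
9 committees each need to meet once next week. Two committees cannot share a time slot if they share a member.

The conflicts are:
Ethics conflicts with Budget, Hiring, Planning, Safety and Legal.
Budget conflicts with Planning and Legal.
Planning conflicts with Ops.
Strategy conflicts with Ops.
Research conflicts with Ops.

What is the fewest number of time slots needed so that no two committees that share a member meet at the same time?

3

Ethics, Budget, Legal are mutually in conflict, so at least 3 time slots are needed.
3 time slots suffice: time slot 1 → {Ethics, Ops}; time slot 2 → {Budget, Hiring, Strategy, Safety, Research}; time slot 3 → {Planning, Legal}. Each listed conflict is separated.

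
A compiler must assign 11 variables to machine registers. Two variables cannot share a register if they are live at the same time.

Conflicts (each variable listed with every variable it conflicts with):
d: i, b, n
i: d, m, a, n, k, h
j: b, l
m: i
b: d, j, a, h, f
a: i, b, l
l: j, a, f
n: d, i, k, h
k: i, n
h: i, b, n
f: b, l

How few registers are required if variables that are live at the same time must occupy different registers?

3

d, i, n pairwise conflict, so at least 3 registers are needed.
3 registers suffice: register 1 → {i, b, l}; register 2 → {j, m, a, n, f}; register 3 → {d, k, h}. Every pair that conflicts lands in different registers.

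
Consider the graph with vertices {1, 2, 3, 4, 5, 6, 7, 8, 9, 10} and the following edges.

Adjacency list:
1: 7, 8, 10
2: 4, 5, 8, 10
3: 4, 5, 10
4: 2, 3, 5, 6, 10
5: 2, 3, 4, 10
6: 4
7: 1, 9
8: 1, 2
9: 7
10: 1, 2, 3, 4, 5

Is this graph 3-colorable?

No

3, 4, 5, 10 are pairwise adjacent (a clique of size 4), so at least 4 colors are needed.
So 3 colors are not enough.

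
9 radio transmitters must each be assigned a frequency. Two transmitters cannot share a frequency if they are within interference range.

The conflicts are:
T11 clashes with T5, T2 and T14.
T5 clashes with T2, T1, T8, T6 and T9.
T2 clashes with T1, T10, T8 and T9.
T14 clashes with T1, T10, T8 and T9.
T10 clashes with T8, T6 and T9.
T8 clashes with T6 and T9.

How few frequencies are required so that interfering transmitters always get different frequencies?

4

T14, T10, T8, T9 all conflict with each other, so at least 4 frequencies are needed.
4 frequencies suffice: frequency 1 → {T11, T1, T8}; frequency 2 → {T2, T14, T6}; frequency 3 → {T5, T10}; frequency 4 → {T9}. Each listed conflict is separated.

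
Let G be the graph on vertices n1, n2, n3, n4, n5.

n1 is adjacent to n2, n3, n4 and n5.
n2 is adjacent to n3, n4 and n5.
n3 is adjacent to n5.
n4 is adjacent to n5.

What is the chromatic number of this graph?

n1, n2, n3, n5 are pairwise adjacent (a clique of size 4), so at least 4 colors are needed.
One proper 4-coloring: n1=red, n2=blue, n3=yellow, n4=yellow, n5=green. No two adjacent vertices share a color.

4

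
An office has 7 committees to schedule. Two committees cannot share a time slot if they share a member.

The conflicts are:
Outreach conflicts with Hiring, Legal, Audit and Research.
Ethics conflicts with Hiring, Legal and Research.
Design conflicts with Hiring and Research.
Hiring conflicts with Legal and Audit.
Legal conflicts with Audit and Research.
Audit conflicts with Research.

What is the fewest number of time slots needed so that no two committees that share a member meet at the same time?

Outreach, Hiring, Legal, Audit pairwise conflict, so at least 4 time slots are needed.
4 time slots suffice: time slot 1 → {Hiring, Research}; time slot 2 → {Design, Legal}; time slot 3 → {Ethics, Audit}; time slot 4 → {Outreach}. Each listed conflict is separated.

4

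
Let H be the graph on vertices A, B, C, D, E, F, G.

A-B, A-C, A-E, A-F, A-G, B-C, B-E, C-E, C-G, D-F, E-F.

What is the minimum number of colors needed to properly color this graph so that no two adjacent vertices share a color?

A, B, C, E are pairwise adjacent (a clique of size 4), so at least 4 colors are needed.
4 colors suffice: color 1 → {A, D}; color 2 → {E, G}; color 3 → {C, F}; color 4 → {B}. Each edge has distinct colors on its endpoints.

4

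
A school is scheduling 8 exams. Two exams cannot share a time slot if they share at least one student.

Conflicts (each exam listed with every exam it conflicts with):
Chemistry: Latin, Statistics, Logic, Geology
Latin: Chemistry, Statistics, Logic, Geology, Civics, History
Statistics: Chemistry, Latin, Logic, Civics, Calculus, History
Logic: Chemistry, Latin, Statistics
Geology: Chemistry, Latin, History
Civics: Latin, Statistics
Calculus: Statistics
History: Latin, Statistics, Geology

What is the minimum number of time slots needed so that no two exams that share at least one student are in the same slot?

Chemistry, Latin, Statistics, Logic all conflict with each other, so at least 4 time slots are needed.
A valid assignment using 4 time slots: Chemistry=3, Latin=2, Statistics=1, Logic=4, Geology=1, Civics=3, Calculus=2, History=3. No two conflicting exams share a time slot.

4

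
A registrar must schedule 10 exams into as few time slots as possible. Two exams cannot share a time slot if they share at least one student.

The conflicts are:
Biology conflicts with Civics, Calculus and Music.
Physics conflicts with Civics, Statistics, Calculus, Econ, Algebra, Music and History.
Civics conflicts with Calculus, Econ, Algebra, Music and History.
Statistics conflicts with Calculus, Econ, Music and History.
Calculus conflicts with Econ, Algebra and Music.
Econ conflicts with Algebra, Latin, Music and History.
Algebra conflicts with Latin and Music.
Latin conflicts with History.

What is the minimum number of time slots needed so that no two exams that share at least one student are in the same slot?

Physics, Civics, Calculus, Econ, Algebra, Music all conflict with each other, so at least 6 time slots are needed.
6 time slots suffice: time slot 1 → {Biology, Econ}; time slot 2 → {Physics, Latin}; time slot 3 → {Music, History}; time slot 4 → {Calculus}; time slot 5 → {Civics, Statistics}; time slot 6 → {Algebra}. No two conflicting exams share a time slot.

6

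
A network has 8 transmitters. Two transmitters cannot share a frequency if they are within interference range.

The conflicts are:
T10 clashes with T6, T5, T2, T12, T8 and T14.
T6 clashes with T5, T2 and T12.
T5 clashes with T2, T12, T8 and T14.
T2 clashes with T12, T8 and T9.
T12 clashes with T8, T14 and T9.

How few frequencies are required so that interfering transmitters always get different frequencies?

T10, T5, T2, T12, T8 are mutually in conflict, so at least 5 frequencies are needed.
5 frequencies suffice: frequency 1 → {T12}; frequency 2 → {T10, T9}; frequency 3 → {T2, T14}; frequency 4 → {T5}; frequency 5 → {T6, T8}. Each listed conflict is separated.

5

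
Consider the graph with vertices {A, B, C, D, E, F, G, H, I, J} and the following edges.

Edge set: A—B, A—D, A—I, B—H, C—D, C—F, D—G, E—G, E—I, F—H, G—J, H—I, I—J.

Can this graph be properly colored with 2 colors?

The cycle I-E-G-D-A-I has odd length 5, so it cannot be 2-colored; at least 3 colors are needed.
So 2 colors are not enough.

No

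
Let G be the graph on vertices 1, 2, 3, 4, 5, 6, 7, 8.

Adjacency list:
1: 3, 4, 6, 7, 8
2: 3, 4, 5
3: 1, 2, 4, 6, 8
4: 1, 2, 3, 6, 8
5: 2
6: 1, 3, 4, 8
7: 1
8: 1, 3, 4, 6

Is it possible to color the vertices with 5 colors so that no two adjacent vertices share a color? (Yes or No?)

Yes

The chromatic number is 5. 1, 3, 4, 6, 8 form a clique, so at least 5 colors are needed.
One proper 5-coloring: 1=c, 2=c, 3=b, 4=a, 5=a, 6=e, 7=a, 8=d.
That is already a proper 5-coloring.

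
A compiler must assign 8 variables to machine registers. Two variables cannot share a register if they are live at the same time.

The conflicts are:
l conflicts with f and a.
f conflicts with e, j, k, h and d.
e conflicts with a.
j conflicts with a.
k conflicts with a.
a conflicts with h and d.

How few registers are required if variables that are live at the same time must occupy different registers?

2

l and a conflict, so at least 2 registers are needed.
A valid assignment using 2 registers: l=2, f=1, e=2, j=2, k=2, a=1, h=2, d=2. Each listed conflict is separated.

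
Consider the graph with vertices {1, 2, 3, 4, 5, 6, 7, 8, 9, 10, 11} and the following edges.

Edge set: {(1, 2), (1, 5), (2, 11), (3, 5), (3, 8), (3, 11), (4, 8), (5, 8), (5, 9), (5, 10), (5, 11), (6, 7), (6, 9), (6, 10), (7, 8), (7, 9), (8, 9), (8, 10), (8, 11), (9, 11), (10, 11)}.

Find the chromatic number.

5, 8, 10, 11 form a clique, so at least 4 colors are needed.
A valid assignment using 4 colors: 1=blue, 2=red, 3=yellow, 4=blue, 5=green, 6=red, 7=blue, 8=red, 9=yellow, 10=yellow, 11=blue. Each edge has distinct colors on its endpoints.

4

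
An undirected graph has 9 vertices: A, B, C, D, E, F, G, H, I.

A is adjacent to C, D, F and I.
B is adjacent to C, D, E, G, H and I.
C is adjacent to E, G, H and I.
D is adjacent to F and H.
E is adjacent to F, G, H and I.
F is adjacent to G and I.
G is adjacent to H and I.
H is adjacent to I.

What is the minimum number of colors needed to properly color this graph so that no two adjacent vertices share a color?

6

B, C, E, G, H, I are mutually adjacent (a clique of size 6), so at least 6 colors are needed.
A valid assignment using 6 colors: A=2, B=6, C=4, D=1, E=3, F=4, G=2, H=5, I=1. Each edge has distinct colors on its endpoints.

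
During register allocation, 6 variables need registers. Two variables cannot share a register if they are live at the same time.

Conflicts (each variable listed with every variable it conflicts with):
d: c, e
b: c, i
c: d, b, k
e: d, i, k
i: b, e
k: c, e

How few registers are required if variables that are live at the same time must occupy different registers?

The cycle c-d-e-i-b-c has odd length 5, so it cannot be 2-colored; at least 3 registers are needed.
A valid assignment using 3 registers: d=2, b=3, c=1, e=1, i=2, k=2. Every pair that conflicts lands in different registers.

3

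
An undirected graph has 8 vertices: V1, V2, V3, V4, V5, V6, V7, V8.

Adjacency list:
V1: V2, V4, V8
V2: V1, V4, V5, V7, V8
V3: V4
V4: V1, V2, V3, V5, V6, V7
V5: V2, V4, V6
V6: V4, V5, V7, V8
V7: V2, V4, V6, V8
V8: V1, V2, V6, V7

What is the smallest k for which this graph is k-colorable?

3

V2, V4, V7 form a triangle, so at least 3 colors are needed.
3 colors suffice: color 1 → {V4, V8}; color 2 → {V2, V3, V6}; color 3 → {V1, V5, V7}. No two adjacent vertices share a color.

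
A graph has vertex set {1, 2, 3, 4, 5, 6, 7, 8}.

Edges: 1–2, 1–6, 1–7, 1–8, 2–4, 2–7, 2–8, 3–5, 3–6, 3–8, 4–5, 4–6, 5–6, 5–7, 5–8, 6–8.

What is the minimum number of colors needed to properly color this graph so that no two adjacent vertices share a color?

3, 5, 6, 8 form a clique, so at least 4 colors are needed.
4 colors suffice: 1=blue, 2=red, 3=yellow, 4=green, 5=blue, 6=red, 7=green, 8=green. No two adjacent vertices share a color.

4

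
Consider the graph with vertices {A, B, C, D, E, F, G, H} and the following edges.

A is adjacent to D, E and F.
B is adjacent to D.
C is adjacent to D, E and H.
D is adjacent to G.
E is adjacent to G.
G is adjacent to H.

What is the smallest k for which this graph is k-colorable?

G and H are adjacent, so at least 2 colors are needed.
2 colors suffice: color 1 → {D, E, F, H}; color 2 → {A, B, C, G}. No two adjacent vertices share a color.

2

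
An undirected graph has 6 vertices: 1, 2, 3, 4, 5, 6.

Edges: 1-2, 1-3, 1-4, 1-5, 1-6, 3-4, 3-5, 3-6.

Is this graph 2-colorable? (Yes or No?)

No

1, 3, 6 are mutually adjacent, so at least 3 colors are needed.
So 2 colors are not enough.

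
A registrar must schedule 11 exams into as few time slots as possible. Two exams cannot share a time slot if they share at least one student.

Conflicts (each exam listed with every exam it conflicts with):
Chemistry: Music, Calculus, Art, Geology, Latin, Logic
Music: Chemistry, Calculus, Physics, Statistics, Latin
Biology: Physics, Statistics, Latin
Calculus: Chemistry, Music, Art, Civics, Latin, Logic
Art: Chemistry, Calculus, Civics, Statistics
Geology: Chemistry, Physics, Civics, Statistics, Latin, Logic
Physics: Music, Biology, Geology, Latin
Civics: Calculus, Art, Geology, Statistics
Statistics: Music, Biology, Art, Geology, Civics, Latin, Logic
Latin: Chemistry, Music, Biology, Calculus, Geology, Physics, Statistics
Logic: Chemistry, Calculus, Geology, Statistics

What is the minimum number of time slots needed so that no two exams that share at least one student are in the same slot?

4

Chemistry, Music, Calculus, Latin all conflict with each other, so at least 4 time slots are needed.
A valid assignment using 4 time slots: Chemistry=4, Music=3, Biology=3, Calculus=2, Art=1, Geology=3, Physics=2, Civics=4, Statistics=2, Latin=1, Logic=1. No two conflicting exams share a time slot.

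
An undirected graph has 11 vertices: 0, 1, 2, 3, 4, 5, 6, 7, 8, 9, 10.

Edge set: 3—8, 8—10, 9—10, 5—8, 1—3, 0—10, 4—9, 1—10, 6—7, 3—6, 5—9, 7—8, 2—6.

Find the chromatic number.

2

4 and 9 are adjacent, so at least 2 colors are needed.
A valid assignment using 2 colors: 0=red, 1=red, 2=blue, 3=blue, 4=blue, 5=blue, 6=red, 7=blue, 8=red, 9=red, 10=blue. No two adjacent vertices share a color.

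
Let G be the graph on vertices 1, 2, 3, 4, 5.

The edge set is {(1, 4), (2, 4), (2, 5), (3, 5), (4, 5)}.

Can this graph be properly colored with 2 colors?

No

2, 4, 5 are pairwise adjacent, so at least 3 colors are needed.
So 2 colors are not enough.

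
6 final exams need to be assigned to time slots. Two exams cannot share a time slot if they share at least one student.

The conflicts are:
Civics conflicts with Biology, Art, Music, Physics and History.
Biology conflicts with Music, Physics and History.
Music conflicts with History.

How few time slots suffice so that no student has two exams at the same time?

Civics, Biology, Music, History all conflict with each other, so at least 4 time slots are needed.
4 time slots suffice: time slot 1 → {Civics}; time slot 2 → {Biology, Art}; time slot 3 → {Music, Physics}; time slot 4 → {History}. Every pair that conflicts lands in different time slots.

4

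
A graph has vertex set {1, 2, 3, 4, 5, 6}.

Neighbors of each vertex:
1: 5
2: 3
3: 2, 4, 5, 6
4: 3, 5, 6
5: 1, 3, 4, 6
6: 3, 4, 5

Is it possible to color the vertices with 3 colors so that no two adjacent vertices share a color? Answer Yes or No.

3, 4, 5, 6 are pairwise adjacent (a clique of size 4), so at least 4 colors are needed.
So 3 colors are not enough.

No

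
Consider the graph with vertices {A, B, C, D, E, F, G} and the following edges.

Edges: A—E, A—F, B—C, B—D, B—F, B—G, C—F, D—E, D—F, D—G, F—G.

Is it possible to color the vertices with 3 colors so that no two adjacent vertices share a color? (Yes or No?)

B, D, F, G form a clique, so at least 4 colors are needed.
So 3 colors are not enough.

No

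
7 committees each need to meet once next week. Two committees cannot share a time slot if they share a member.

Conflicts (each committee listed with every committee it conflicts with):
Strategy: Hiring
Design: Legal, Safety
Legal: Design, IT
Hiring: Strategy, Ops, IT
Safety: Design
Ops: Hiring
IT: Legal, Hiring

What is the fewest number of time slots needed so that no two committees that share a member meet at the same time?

2

Strategy and Hiring conflict, so at least 2 time slots are needed.
2 time slots suffice: time slot 1 → {Legal, Hiring, Safety}; time slot 2 → {Strategy, Design, Ops, IT}. Every pair that conflicts lands in different time slots.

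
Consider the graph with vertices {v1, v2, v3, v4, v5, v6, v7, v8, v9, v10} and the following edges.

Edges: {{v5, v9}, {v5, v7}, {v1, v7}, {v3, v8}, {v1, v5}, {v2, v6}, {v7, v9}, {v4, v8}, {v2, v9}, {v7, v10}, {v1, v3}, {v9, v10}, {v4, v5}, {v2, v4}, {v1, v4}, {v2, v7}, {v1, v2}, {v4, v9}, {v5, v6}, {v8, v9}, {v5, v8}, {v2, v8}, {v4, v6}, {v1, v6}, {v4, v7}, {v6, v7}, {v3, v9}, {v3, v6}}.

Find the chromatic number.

5

v1, v4, v5, v6, v7 form a clique, so at least 5 colors are needed.
A valid assignment using 5 colors: v1=3, v2=5, v3=1, v4=1, v5=5, v6=4, v7=2, v8=2, v9=3, v10=1. Every edge joins two different colors.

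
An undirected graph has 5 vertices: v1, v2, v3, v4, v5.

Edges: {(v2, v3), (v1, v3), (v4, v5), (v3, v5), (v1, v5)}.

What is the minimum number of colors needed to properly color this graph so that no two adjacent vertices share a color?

3

v1, v3, v5 are pairwise adjacent, so at least 3 colors are needed.
3 colors suffice: v1=3, v2=1, v3=2, v4=2, v5=1. Each edge has distinct colors on its endpoints.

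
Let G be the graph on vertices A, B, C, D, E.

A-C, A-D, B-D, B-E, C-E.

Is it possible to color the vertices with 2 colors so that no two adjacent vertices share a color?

The cycle D-A-C-E-B-D has odd length 5, so it cannot be 2-colored; at least 3 colors are needed.
So 2 colors are not enough.

No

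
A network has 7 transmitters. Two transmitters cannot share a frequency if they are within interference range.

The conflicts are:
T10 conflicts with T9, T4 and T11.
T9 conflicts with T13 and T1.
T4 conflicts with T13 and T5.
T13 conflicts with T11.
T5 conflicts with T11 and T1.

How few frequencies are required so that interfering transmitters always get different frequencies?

The cycle T13-T9-T1-T5-T11-T13 has odd length 5, so it cannot be 2-colored; at least 3 frequencies are needed.
3 frequencies suffice: frequency 1 → {T9, T4, T11}; frequency 2 → {T10, T13, T5}; frequency 3 → {T1}. No two conflicting transmitters share a frequency.

3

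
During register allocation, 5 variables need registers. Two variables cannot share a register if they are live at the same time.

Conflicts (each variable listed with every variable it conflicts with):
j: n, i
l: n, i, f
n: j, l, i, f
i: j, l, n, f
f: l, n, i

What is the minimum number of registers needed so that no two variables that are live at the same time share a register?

4

l, n, i, f all conflict with each other, so at least 4 registers are needed.
4 registers suffice: register 1 → {n}; register 2 → {i}; register 3 → {j, f}; register 4 → {l}. No two conflicting variables share a register.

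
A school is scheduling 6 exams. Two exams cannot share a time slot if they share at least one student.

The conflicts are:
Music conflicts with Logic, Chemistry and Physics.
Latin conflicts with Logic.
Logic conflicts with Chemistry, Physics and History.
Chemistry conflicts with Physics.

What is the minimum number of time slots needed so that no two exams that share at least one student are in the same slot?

4

Music, Logic, Chemistry, Physics pairwise conflict, so at least 4 time slots are needed.
A valid assignment using 4 time slots: Music=2, Latin=2, Logic=1, Chemistry=4, Physics=3, History=2. Each listed conflict is separated.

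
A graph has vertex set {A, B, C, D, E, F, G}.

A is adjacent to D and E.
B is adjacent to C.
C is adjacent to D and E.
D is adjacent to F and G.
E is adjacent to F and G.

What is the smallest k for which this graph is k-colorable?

2

E and G are adjacent, so at least 2 colors are needed.
2 colors suffice: color 1 → {B, D, E}; color 2 → {A, C, F, G}. Each edge has distinct colors on its endpoints.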